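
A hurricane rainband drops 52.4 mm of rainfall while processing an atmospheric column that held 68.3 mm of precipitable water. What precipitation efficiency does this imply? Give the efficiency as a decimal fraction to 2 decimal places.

ε = rainfall / PW = 52.4 / 68.3 = 0.77.

ε ≈ 0.77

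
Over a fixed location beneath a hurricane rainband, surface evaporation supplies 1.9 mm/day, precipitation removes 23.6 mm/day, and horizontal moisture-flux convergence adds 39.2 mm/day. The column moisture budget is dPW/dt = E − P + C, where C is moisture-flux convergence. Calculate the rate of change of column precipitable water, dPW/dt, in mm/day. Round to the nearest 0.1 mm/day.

dPW/dt ≈ 17.5 mm/day

dPW/dt = E − P + C = 1.9 − 23.6 + (39.2) = 17.5 mm/day.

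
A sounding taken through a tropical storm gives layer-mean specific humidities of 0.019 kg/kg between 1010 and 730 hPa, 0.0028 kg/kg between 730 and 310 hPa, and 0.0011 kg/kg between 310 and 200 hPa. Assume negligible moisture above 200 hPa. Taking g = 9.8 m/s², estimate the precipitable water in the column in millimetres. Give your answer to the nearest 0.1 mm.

PW ≈ 67.5 mm

Precipitable water is the column-integrated vapour mass per unit area: PW = (1/g) Σ q̄ Δp, with q in kg/kg and Δp in Pa (1 kg/m² of water = 1 mm).
Layer 1010–730 hPa: Δp = 280 hPa = 28000 Pa, q̄ = 0.019 kg/kg → 0.019 × 28000 / 9.8 = 54.29 mm
Layer 730–310 hPa: Δp = 420 hPa = 42000 Pa, q̄ = 0.0028 kg/kg → 0.0028 × 42000 / 9.8 = 12.00 mm
Layer 310–200 hPa: Δp = 110 hPa = 11000 Pa, q̄ = 0.0011 kg/kg → 0.0011 × 11000 / 9.8 = 1.23 mm
PW = 54.29 + 12.00 + 1.23 = 67.52 ≈ 67.5 mm.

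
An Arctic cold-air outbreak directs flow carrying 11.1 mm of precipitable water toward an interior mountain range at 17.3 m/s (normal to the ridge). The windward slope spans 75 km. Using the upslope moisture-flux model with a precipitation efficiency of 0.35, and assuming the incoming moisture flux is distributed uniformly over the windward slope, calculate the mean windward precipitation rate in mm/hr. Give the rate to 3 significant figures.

R ≈ 3.23 mm/hr

Incoming column moisture flux per unit ridge length: F = V × PW = 17.3 × 11.1 = 192.03 mm·m/s.
Spread over the 75 km slope with efficiency ε = 0.35: R = ε·F/W = 0.35 × 192.03 / 75000 m = 8.961e-04 mm/s.
R = 8.961e-04 × 3600 = 3.23 mm/hr.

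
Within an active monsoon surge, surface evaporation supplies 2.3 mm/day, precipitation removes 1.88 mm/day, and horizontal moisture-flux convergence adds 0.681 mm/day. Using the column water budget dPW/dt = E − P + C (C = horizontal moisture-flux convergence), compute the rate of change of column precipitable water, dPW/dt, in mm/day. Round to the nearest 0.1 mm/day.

dPW/dt ≈ 1.1 mm/day

dPW/dt = E − P + C = 2.3 − 1.88 + (0.681) = 1.1 mm/day.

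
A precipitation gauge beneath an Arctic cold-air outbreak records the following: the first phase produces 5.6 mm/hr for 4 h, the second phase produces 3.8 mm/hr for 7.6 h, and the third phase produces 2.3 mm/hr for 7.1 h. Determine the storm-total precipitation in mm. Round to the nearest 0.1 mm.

Total = Σ Rᵢ Δtᵢ = 5.6 × 4 + 3.8 × 7.6 + 2.3 × 7.1
      = 22.4 + 28.88 + 16.33 = 67.6 mm.

total ≈ 67.6 mm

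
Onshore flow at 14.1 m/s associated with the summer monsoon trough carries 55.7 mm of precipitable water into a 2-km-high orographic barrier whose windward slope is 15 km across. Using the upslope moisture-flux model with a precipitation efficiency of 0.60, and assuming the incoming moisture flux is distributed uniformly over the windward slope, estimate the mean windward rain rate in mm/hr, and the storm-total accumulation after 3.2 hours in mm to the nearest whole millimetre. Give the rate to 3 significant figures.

R ≈ 113 mm/hr; total ≈ 362 mm

Incoming column moisture flux per unit ridge length: F = V × PW = 14.1 × 55.7 = 785.37 mm·m/s.
Spread over the 15 km slope with efficiency ε = 0.60: R = ε·F/W = 0.60 × 785.37 / 15000 m = 3.141e-02 mm/s.
R = 3.141e-02 × 3600 = 113 mm/hr.
Over 3.2 h: total = 113 × 3.2 = 361.6 ≈ 362 mm.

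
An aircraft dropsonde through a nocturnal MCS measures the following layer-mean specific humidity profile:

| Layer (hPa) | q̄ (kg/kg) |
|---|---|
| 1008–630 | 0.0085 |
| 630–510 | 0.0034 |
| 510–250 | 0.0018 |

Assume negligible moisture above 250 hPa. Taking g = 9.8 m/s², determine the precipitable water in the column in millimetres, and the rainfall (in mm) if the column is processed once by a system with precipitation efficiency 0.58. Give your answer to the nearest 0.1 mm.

Precipitable water is the column-integrated vapour mass per unit area: PW = (1/g) Σ q̄ Δp, with q in kg/kg and Δp in Pa (1 kg/m² of water = 1 mm).
Layer 1008–630 hPa: Δp = 378 hPa = 37800 Pa, q̄ = 0.0085 kg/kg → 0.0085 × 37800 / 9.8 = 32.79 mm
Layer 630–510 hPa: Δp = 120 hPa = 12000 Pa, q̄ = 0.0034 kg/kg → 0.0034 × 12000 / 9.8 = 4.16 mm
Layer 510–250 hPa: Δp = 260 hPa = 26000 Pa, q̄ = 0.0018 kg/kg → 0.0018 × 26000 / 9.8 = 4.78 mm
PW = 32.79 + 4.16 + 4.78 = 41.73 ≈ 41.7 mm.
Rainfall = ε × PW = 0.58 × 41.7 = 24.2 mm.

PW ≈ 41.7 mm; rainfall ≈ 24.2 mm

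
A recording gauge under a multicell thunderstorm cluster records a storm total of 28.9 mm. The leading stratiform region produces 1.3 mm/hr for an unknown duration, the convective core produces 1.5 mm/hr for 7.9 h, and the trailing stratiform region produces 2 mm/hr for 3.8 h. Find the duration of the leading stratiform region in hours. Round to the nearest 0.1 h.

duration ≈ 7.3 h

Known phases: 1.5 × 7.9 + 2 × 3.8 = 11.85 + 7.6 = 19.45 mm.
Remaining depth = 28.9 − 19.45 = 9.45 mm.
Duration = 9.45 / 1.3 = 7.3 h.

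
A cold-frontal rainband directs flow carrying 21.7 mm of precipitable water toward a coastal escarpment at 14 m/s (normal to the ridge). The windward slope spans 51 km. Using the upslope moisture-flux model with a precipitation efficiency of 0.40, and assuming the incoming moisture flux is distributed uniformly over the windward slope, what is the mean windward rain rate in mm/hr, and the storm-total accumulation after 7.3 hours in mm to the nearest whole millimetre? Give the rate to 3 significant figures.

Incoming column moisture flux per unit ridge length: F = V × PW = 14 × 21.7 = 303.8 mm·m/s.
Spread over the 51 km slope with efficiency ε = 0.40: R = ε·F/W = 0.40 × 303.8 / 51000 m = 2.383e-03 mm/s.
R = 2.383e-03 × 3600 = 8.58 mm/hr.
Over 7.3 h: total = 8.58 × 7.3 = 62.634 ≈ 63 mm.

R ≈ 8.58 mm/hr; total ≈ 63 mm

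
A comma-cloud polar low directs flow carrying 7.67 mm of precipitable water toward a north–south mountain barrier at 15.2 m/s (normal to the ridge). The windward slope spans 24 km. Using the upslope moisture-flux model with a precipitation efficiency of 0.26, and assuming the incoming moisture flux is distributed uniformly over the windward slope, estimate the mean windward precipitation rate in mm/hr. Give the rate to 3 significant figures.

Incoming column moisture flux per unit ridge length: F = V × PW = 15.2 × 7.67 = 116.584 mm·m/s.
Spread over the 24 km slope with efficiency ε = 0.26: R = ε·F/W = 0.26 × 116.584 / 24000 m = 1.263e-03 mm/s.
R = 1.263e-03 × 3600 = 4.55 mm/hr.

R ≈ 4.55 mm/hr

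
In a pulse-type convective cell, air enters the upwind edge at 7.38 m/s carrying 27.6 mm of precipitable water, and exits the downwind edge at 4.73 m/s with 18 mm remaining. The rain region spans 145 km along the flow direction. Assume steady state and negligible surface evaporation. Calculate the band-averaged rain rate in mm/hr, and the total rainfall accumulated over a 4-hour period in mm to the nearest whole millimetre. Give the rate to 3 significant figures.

Column moisture flux per unit crosswind length is F = V × PW.
Inflow: F_in = 7.38 × 27.6 = 203.688 mm·m/s
Outflow: F_out = 4.73 × 18 = 85.14 mm·m/s
Steady-state rate R = (F_in − F_out)/L = (203.688 − 85.14) / 145000 m = 8.176e-04 mm/s.
R = 8.176e-04 × 3600 = 2.94 mm/hr.
Over 4 h: total = 2.94 × 4 = 11.76 ≈ 12 mm.

R ≈ 2.94 mm/hr; total ≈ 12 mm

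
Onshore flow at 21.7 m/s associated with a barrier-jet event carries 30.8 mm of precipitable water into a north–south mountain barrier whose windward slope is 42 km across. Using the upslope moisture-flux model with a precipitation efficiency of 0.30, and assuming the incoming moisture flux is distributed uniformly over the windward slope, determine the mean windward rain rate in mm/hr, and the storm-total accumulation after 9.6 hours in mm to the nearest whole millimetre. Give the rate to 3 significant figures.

Incoming column moisture flux per unit ridge length: F = V × PW = 21.7 × 30.8 = 668.36 mm·m/s.
Spread over the 42 km slope with efficiency ε = 0.30: R = ε·F/W = 0.30 × 668.36 / 42000 m = 4.774e-03 mm/s.
R = 4.774e-03 × 3600 = 17.2 mm/hr.
Over 9.6 h: total = 17.2 × 9.6 = 165.12 ≈ 165 mm.

R ≈ 17.2 mm/hr; total ≈ 165 mm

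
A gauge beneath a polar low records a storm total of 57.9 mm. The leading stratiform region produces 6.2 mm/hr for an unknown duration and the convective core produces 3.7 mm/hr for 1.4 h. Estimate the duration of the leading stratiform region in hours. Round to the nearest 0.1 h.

Known phases: 3.7 × 1.4 = 5.18 mm.
Remaining depth = 57.9 − 5.18 = 52.72 mm.
Duration = 52.72 / 6.2 = 8.5 h.

duration ≈ 8.5 h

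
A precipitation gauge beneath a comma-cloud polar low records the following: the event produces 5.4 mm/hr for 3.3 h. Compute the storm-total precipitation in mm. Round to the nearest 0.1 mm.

Total = Σ Rᵢ Δtᵢ = 5.4 × 3.3
      = 17.82 = 17.8 mm.

total ≈ 17.8 mm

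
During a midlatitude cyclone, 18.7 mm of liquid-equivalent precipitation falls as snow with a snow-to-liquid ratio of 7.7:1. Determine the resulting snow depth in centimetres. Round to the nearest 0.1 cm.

Snow depth = liquid × ratio = 18.7 mm × 7.7 = 143.99 mm = 14.4 cm.

snow depth ≈ 14.4 cm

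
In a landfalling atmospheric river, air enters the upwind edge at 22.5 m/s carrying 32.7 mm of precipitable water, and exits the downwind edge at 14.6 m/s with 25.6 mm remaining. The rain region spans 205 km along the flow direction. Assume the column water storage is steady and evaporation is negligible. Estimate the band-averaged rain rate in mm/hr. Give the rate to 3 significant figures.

Column moisture flux per unit crosswind length is F = V × PW.
Inflow: F_in = 22.5 × 32.7 = 735.75 mm·m/s
Outflow: F_out = 14.6 × 25.6 = 373.76 mm·m/s
Steady-state rate R = (F_in − F_out)/L = (735.75 − 373.76) / 205000 m = 1.766e-03 mm/s.
R = 1.766e-03 × 3600 = 6.36 mm/hr.

R ≈ 6.36 mm/hr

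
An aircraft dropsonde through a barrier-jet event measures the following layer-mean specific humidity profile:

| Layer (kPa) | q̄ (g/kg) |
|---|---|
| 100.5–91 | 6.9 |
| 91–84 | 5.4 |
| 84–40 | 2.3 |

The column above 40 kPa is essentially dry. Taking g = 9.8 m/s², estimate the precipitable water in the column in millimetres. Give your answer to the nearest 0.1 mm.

PW ≈ 20.9 mm

Precipitable water is the column-integrated vapour mass per unit area: PW = (1/g) Σ q̄ Δp, with q in kg/kg and Δp in Pa (1 kg/m² of water = 1 mm).
Layer 100.5–91 kPa: Δp = 95 hPa = 9500 Pa, q̄ = 0.0069 kg/kg → 0.0069 × 9500 / 9.8 = 6.69 mm
Layer 91–84 kPa: Δp = 70 hPa = 7000 Pa, q̄ = 0.0054 kg/kg → 0.0054 × 7000 / 9.8 = 3.86 mm
Layer 84–40 kPa: Δp = 440 hPa = 44000 Pa, q̄ = 0.0023 kg/kg → 0.0023 × 44000 / 9.8 = 10.33 mm
PW = 6.69 + 3.86 + 10.33 = 20.88 ≈ 20.9 mm.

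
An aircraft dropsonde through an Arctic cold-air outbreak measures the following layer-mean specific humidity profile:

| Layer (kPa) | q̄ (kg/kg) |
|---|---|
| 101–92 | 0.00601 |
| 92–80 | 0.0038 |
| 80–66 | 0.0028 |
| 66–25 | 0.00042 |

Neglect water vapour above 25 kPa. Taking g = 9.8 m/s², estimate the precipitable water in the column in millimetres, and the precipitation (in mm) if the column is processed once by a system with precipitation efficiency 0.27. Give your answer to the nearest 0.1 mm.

PW ≈ 15.9 mm; precipitation ≈ 4.3 mm

Precipitable water is the column-integrated vapour mass per unit area: PW = (1/g) Σ q̄ Δp, with q in kg/kg and Δp in Pa (1 kg/m² of water = 1 mm).
Layer 101–92 kPa: Δp = 90 hPa = 9000 Pa, q̄ = 0.00601 kg/kg → 0.00601 × 9000 / 9.8 = 5.52 mm
Layer 92–80 kPa: Δp = 120 hPa = 12000 Pa, q̄ = 0.0038 kg/kg → 0.0038 × 12000 / 9.8 = 4.65 mm
Layer 80–66 kPa: Δp = 140 hPa = 14000 Pa, q̄ = 0.0028 kg/kg → 0.0028 × 14000 / 9.8 = 4.00 mm
Layer 66–25 kPa: Δp = 410 hPa = 41000 Pa, q̄ = 0.00042 kg/kg → 0.00042 × 41000 / 9.8 = 1.76 mm
PW = 5.52 + 4.65 + 4.00 + 1.76 = 15.93 ≈ 15.9 mm.
Precipitation = ε × PW = 0.27 × 15.9 = 4.3 mm.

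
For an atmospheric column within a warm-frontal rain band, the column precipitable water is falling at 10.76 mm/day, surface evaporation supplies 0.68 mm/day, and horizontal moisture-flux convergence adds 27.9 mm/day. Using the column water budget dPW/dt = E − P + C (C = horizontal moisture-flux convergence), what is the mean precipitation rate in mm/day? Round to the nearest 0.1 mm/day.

dPW/dt = -10.76 mm/day.
P = E + C − dPW/dt = 0.68 + (27.9) − (-10.76) = 39.3 mm/day.

P ≈ 39.3 mm/day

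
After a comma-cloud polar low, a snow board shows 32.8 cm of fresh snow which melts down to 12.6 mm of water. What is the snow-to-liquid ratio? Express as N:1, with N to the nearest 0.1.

Ratio = snow depth / SWE = 328 mm / 12.6 mm = 26.0, i.e. 26.0:1.

ratio ≈ 26.0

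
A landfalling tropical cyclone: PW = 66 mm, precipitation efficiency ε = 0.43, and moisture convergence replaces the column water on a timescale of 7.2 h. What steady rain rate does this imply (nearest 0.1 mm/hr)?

R ≈ 3.9 mm/hr

Each overturning extracts ε × PW = 0.43 × 66 = 28.38 mm.
Rate = ε·PW / τ = 28.38 / 7.2 h = 3.9 mm/hr.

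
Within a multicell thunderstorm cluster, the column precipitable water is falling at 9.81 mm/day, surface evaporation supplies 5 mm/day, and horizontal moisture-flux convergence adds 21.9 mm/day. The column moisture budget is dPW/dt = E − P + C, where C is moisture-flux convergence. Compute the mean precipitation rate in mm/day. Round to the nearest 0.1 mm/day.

dPW/dt = -9.81 mm/day.
P = E + C − dPW/dt = 5 + (21.9) − (-9.81) = 36.7 mm/day.

P ≈ 36.7 mm/day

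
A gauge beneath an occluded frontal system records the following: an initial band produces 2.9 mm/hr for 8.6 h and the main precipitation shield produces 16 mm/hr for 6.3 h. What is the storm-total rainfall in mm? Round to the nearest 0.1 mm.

Total = Σ Rᵢ Δtᵢ = 2.9 × 8.6 + 16 × 6.3
      = 24.94 + 100.8 = 125.7 mm.

total ≈ 125.7 mm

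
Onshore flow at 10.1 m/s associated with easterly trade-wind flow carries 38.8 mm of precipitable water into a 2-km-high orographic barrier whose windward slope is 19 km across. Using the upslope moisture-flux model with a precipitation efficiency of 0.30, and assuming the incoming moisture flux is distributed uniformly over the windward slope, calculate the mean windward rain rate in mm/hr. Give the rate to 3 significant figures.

R ≈ 22.3 mm/hr

Incoming column moisture flux per unit ridge length: F = V × PW = 10.1 × 38.8 = 391.88 mm·m/s.
Spread over the 19 km slope with efficiency ε = 0.30: R = ε·F/W = 0.30 × 391.88 / 19000 m = 6.188e-03 mm/s.
R = 6.188e-03 × 3600 = 22.3 mm/hr.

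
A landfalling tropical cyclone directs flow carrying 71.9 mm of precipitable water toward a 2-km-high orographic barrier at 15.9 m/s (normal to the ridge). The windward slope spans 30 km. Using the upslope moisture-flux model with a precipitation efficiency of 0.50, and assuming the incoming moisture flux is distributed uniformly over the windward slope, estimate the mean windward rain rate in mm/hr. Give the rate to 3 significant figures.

Incoming column moisture flux per unit ridge length: F = V × PW = 15.9 × 71.9 = 1143.21 mm·m/s.
Spread over the 30 km slope with efficiency ε = 0.50: R = ε·F/W = 0.50 × 1143.21 / 30000 m = 1.905e-02 mm/s.
R = 1.905e-02 × 3600 = 68.6 mm/hr.

R ≈ 68.6 mm/hr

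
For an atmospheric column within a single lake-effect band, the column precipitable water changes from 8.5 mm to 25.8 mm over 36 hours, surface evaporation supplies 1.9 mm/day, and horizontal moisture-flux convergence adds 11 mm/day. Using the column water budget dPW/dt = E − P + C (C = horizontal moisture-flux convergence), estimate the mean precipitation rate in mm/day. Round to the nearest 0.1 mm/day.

P ≈ 1.4 mm/day

dPW/dt = (25.8 − 8.5) mm / (36/24 day) = +11.533 mm/day.
P = E + C − dPW/dt = 1.9 + (11) − (+11.533) = 1.4 mm/day.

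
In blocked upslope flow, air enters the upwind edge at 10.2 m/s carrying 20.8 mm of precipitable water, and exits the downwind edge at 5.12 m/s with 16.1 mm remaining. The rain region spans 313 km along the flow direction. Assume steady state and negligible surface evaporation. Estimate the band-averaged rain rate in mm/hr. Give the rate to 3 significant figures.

Column moisture flux per unit crosswind length is F = V × PW.
Inflow: F_in = 10.2 × 20.8 = 212.16 mm·m/s
Outflow: F_out = 5.12 × 16.1 = 82.432 mm·m/s
Steady-state rate R = (F_in − F_out)/L = (212.16 − 82.432) / 313000 m = 4.145e-04 mm/s.
R = 4.145e-04 × 3600 = 1.49 mm/hr.

R ≈ 1.49 mm/hr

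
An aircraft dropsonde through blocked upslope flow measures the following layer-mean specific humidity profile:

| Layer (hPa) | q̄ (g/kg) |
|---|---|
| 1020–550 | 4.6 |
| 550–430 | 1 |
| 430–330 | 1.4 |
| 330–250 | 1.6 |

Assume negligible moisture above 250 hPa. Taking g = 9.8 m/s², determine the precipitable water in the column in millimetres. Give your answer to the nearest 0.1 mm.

PW ≈ 26.0 mm

Precipitable water is the column-integrated vapour mass per unit area: PW = (1/g) Σ q̄ Δp, with q in kg/kg and Δp in Pa (1 kg/m² of water = 1 mm).
Layer 1020–550 hPa: Δp = 470 hPa = 47000 Pa, q̄ = 0.0046 kg/kg → 0.0046 × 47000 / 9.8 = 22.06 mm
Layer 550–430 hPa: Δp = 120 hPa = 12000 Pa, q̄ = 0.001 kg/kg → 0.001 × 12000 / 9.8 = 1.22 mm
Layer 430–330 hPa: Δp = 100 hPa = 10000 Pa, q̄ = 0.0014 kg/kg → 0.0014 × 10000 / 9.8 = 1.43 mm
Layer 330–250 hPa: Δp = 80 hPa = 8000 Pa, q̄ = 0.0016 kg/kg → 0.0016 × 8000 / 9.8 = 1.31 mm
PW = 22.06 + 1.22 + 1.43 + 1.31 = 26.02 ≈ 26.0 mm.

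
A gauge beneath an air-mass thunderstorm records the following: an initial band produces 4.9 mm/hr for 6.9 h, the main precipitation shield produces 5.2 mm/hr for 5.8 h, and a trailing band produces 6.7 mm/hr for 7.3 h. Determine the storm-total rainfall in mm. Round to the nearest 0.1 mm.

Total = Σ Rᵢ Δtᵢ = 4.9 × 6.9 + 5.2 × 5.8 + 6.7 × 7.3
      = 33.81 + 30.16 + 48.91 = 112.9 mm.

total ≈ 112.9 mm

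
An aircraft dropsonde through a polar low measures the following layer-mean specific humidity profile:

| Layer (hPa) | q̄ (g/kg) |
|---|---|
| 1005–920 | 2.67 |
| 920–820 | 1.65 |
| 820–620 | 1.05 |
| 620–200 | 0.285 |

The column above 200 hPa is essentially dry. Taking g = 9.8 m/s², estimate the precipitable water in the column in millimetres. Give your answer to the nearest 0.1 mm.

PW ≈ 7.4 mm

Precipitable water is the column-integrated vapour mass per unit area: PW = (1/g) Σ q̄ Δp, with q in kg/kg and Δp in Pa (1 kg/m² of water = 1 mm).
Layer 1005–920 hPa: Δp = 85 hPa = 8500 Pa, q̄ = 0.00267 kg/kg → 0.00267 × 8500 / 9.8 = 2.32 mm
Layer 920–820 hPa: Δp = 100 hPa = 10000 Pa, q̄ = 0.00165 kg/kg → 0.00165 × 10000 / 9.8 = 1.68 mm
Layer 820–620 hPa: Δp = 200 hPa = 20000 Pa, q̄ = 0.00105 kg/kg → 0.00105 × 20000 / 9.8 = 2.14 mm
Layer 620–200 hPa: Δp = 420 hPa = 42000 Pa, q̄ = 0.000285 kg/kg → 0.000285 × 42000 / 9.8 = 1.22 mm
PW = 2.32 + 1.68 + 2.14 + 1.22 = 7.36 ≈ 7.4 mm.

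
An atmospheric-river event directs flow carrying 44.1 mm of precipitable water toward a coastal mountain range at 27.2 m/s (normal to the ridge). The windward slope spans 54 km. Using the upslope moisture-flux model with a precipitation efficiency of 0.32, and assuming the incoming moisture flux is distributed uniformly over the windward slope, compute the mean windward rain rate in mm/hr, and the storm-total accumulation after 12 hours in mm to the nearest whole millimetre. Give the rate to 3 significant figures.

Incoming column moisture flux per unit ridge length: F = V × PW = 27.2 × 44.1 = 1199.52 mm·m/s.
Spread over the 54 km slope with efficiency ε = 0.32: R = ε·F/W = 0.32 × 1199.52 / 54000 m = 7.108e-03 mm/s.
R = 7.108e-03 × 3600 = 25.6 mm/hr.
Over 12 h: total = 25.6 × 12 = 307.2 ≈ 307 mm.

R ≈ 25.6 mm/hr; total ≈ 307 mm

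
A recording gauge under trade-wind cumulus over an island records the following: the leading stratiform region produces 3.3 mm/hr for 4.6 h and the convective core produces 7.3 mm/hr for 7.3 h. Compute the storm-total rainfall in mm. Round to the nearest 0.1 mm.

total ≈ 68.5 mm

Total = Σ Rᵢ Δtᵢ = 3.3 × 4.6 + 7.3 × 7.3
      = 15.18 + 53.29 = 68.5 mm.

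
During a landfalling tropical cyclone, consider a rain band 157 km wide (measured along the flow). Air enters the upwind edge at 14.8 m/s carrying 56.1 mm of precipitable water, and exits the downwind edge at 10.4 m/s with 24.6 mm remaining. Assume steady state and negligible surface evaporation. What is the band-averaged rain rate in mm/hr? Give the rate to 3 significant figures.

R ≈ 13.2 mm/hr

Column moisture flux per unit crosswind length is F = V × PW.
Inflow: F_in = 14.8 × 56.1 = 830.28 mm·m/s
Outflow: F_out = 10.4 × 24.6 = 255.84 mm·m/s
Steady-state rate R = (F_in − F_out)/L = (830.28 − 255.84) / 157000 m = 3.659e-03 mm/s.
R = 3.659e-03 × 3600 = 13.2 mm/hr.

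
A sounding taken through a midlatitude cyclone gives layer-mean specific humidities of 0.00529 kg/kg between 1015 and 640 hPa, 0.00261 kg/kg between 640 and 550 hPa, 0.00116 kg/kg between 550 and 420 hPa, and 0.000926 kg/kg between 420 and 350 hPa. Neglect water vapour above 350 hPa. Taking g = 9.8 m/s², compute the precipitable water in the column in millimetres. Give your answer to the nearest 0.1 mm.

Precipitable water is the column-integrated vapour mass per unit area: PW = (1/g) Σ q̄ Δp, with q in kg/kg and Δp in Pa (1 kg/m² of water = 1 mm).
Layer 1015–640 hPa: Δp = 375 hPa = 37500 Pa, q̄ = 0.00529 kg/kg → 0.00529 × 37500 / 9.8 = 20.24 mm
Layer 640–550 hPa: Δp = 90 hPa = 9000 Pa, q̄ = 0.00261 kg/kg → 0.00261 × 9000 / 9.8 = 2.40 mm
Layer 550–420 hPa: Δp = 130 hPa = 13000 Pa, q̄ = 0.00116 kg/kg → 0.00116 × 13000 / 9.8 = 1.54 mm
Layer 420–350 hPa: Δp = 70 hPa = 7000 Pa, q̄ = 0.000926 kg/kg → 0.000926 × 7000 / 9.8 = 0.66 mm
PW = 20.24 + 2.40 + 1.54 + 0.66 = 24.84 ≈ 24.8 mm.

PW ≈ 24.8 mm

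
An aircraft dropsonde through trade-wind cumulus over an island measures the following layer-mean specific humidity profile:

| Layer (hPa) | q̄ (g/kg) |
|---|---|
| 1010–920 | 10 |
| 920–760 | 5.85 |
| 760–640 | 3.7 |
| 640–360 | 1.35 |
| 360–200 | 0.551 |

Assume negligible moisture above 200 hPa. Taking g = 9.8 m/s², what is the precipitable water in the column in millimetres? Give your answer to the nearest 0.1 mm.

Precipitable water is the column-integrated vapour mass per unit area: PW = (1/g) Σ q̄ Δp, with q in kg/kg and Δp in Pa (1 kg/m² of water = 1 mm).
Layer 1010–920 hPa: Δp = 90 hPa = 9000 Pa, q̄ = 0.01 kg/kg → 0.01 × 9000 / 9.8 = 9.18 mm
Layer 920–760 hPa: Δp = 160 hPa = 16000 Pa, q̄ = 0.00585 kg/kg → 0.00585 × 16000 / 9.8 = 9.55 mm
Layer 760–640 hPa: Δp = 120 hPa = 12000 Pa, q̄ = 0.0037 kg/kg → 0.0037 × 12000 / 9.8 = 4.53 mm
Layer 640–360 hPa: Δp = 280 hPa = 28000 Pa, q̄ = 0.00135 kg/kg → 0.00135 × 28000 / 9.8 = 3.86 mm
Layer 360–200 hPa: Δp = 160 hPa = 16000 Pa, q̄ = 0.000551 kg/kg → 0.000551 × 16000 / 9.8 = 0.90 mm
PW = 9.18 + 9.55 + 4.53 + 3.86 + 0.90 = 28.02 ≈ 28.0 mm.

PW ≈ 28.0 mm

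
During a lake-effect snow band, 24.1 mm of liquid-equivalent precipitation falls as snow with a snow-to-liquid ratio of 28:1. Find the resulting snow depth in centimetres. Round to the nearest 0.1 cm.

Snow depth = liquid × ratio = 24.1 mm × 28 = 674.8 mm = 67.5 cm.

snow depth ≈ 67.5 cm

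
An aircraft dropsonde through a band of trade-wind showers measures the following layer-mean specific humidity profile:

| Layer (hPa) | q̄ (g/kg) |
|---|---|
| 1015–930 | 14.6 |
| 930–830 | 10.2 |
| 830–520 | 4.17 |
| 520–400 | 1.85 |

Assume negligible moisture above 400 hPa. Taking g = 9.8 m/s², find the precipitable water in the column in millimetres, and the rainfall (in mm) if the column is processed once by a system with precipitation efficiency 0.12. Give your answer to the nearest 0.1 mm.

Precipitable water is the column-integrated vapour mass per unit area: PW = (1/g) Σ q̄ Δp, with q in kg/kg and Δp in Pa (1 kg/m² of water = 1 mm).
Layer 1015–930 hPa: Δp = 85 hPa = 8500 Pa, q̄ = 0.0146 kg/kg → 0.0146 × 8500 / 9.8 = 12.66 mm
Layer 930–830 hPa: Δp = 100 hPa = 10000 Pa, q̄ = 0.0102 kg/kg → 0.0102 × 10000 / 9.8 = 10.41 mm
Layer 830–520 hPa: Δp = 310 hPa = 31000 Pa, q̄ = 0.00417 kg/kg → 0.00417 × 31000 / 9.8 = 13.19 mm
Layer 520–400 hPa: Δp = 120 hPa = 12000 Pa, q̄ = 0.00185 kg/kg → 0.00185 × 12000 / 9.8 = 2.27 mm
PW = 12.66 + 10.41 + 13.19 + 2.27 = 38.53 ≈ 38.5 mm.
Rainfall = ε × PW = 0.12 × 38.5 = 4.6 mm.

PW ≈ 38.5 mm; rainfall ≈ 4.6 mm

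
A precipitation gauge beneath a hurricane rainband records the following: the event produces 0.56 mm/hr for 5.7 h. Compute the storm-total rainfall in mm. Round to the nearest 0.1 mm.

total ≈ 3.2 mm

Total = Σ Rᵢ Δtᵢ = 0.56 × 5.7
      = 3.192 = 3.2 mm.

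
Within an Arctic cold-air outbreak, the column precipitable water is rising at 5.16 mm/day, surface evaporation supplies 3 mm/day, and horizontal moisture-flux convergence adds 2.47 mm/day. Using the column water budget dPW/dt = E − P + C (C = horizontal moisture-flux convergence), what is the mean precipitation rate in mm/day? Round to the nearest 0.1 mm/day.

P ≈ 0.3 mm/day

dPW/dt = +5.16 mm/day.
P = E + C − dPW/dt = 3 + (2.47) − (+5.16) = 0.3 mm/day.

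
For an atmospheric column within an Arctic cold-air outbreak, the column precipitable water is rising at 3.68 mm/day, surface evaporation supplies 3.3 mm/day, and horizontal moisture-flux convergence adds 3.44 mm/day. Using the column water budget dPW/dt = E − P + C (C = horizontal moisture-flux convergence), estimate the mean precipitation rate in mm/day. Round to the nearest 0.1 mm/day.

dPW/dt = +3.68 mm/day.
P = E + C − dPW/dt = 3.3 + (3.44) − (+3.68) = 3.1 mm/day.

P ≈ 3.1 mm/day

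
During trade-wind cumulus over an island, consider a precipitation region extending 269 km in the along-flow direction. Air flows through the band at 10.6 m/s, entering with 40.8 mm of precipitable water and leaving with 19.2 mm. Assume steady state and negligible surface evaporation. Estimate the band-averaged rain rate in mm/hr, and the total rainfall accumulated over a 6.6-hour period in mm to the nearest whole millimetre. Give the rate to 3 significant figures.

Column moisture flux per unit crosswind length is F = V × PW.
Inflow: F_in = 10.6 × 40.8 = 432.48 mm·m/s
Outflow: F_out = 10.6 × 19.2 = 203.52 mm·m/s
Steady-state rate R = (F_in − F_out)/L = (432.48 − 203.52) / 269000 m = 8.512e-04 mm/s.
R = 8.512e-04 × 3600 = 3.06 mm/hr.
Over 6.6 h: total = 3.06 × 6.6 = 20.196 ≈ 20 mm.

R ≈ 3.06 mm/hr; total ≈ 20 mm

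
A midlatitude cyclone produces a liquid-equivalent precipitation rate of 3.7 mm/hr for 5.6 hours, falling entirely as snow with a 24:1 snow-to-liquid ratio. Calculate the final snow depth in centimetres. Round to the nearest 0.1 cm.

Liquid-equivalent depth = 3.7 × 5.6 = 20.72 mm.
Snow depth = 20.72 mm × 24 = 497.28 mm = 49.7 cm.

snow depth ≈ 49.7 cm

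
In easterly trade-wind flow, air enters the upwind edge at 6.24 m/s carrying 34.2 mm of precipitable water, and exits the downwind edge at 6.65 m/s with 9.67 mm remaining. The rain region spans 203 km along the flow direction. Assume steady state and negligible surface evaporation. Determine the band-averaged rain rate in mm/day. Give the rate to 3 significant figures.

Column moisture flux per unit crosswind length is F = V × PW.
Inflow: F_in = 6.24 × 34.2 = 213.408 mm·m/s
Outflow: F_out = 6.65 × 9.67 = 64.3055 mm·m/s
Steady-state rate R = (F_in − F_out)/L = (213.408 − 64.3055) / 203000 m = 7.345e-04 mm/s.
R = 7.345e-04 × 3600 × 24 = 63.5 mm/day.

R ≈ 63.5 mm/day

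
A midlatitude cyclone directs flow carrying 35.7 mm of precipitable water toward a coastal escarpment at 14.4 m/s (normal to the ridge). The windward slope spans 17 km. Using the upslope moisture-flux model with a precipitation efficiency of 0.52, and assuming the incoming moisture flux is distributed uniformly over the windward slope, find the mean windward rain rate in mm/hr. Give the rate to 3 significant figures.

Incoming column moisture flux per unit ridge length: F = V × PW = 14.4 × 35.7 = 514.08 mm·m/s.
Spread over the 17 km slope with efficiency ε = 0.52: R = ε·F/W = 0.52 × 514.08 / 17000 m = 1.572e-02 mm/s.
R = 1.572e-02 × 3600 = 56.6 mm/hr.

R ≈ 56.6 mm/hr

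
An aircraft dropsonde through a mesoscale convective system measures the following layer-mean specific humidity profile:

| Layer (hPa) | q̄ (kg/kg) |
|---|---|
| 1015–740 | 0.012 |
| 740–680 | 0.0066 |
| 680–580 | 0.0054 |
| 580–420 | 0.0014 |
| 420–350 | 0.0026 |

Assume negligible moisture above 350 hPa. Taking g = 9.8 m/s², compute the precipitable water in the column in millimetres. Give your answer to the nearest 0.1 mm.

PW ≈ 47.4 mm

Precipitable water is the column-integrated vapour mass per unit area: PW = (1/g) Σ q̄ Δp, with q in kg/kg and Δp in Pa (1 kg/m² of water = 1 mm).
Layer 1015–740 hPa: Δp = 275 hPa = 27500 Pa, q̄ = 0.012 kg/kg → 0.012 × 27500 / 9.8 = 33.67 mm
Layer 740–680 hPa: Δp = 60 hPa = 6000 Pa, q̄ = 0.0066 kg/kg → 0.0066 × 6000 / 9.8 = 4.04 mm
Layer 680–580 hPa: Δp = 100 hPa = 10000 Pa, q̄ = 0.0054 kg/kg → 0.0054 × 10000 / 9.8 = 5.51 mm
Layer 580–420 hPa: Δp = 160 hPa = 16000 Pa, q̄ = 0.0014 kg/kg → 0.0014 × 16000 / 9.8 = 2.29 mm
Layer 420–350 hPa: Δp = 70 hPa = 7000 Pa, q̄ = 0.0026 kg/kg → 0.0026 × 7000 / 9.8 = 1.86 mm
PW = 33.67 + 4.04 + 5.51 + 2.29 + 1.86 = 47.37 ≈ 47.4 mm.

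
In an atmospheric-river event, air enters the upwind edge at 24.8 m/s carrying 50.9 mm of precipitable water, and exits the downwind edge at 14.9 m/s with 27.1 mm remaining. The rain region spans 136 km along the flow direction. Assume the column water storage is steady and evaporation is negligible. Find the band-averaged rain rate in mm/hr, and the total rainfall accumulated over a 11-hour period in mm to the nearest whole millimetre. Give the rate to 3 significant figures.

R ≈ 22.7 mm/hr; total ≈ 250 mm

Column moisture flux per unit crosswind length is F = V × PW.
Inflow: F_in = 24.8 × 50.9 = 1262.32 mm·m/s
Outflow: F_out = 14.9 × 27.1 = 403.79 mm·m/s
Steady-state rate R = (F_in − F_out)/L = (1262.32 − 403.79) / 136000 m = 6.313e-03 mm/s.
R = 6.313e-03 × 3600 = 22.7 mm/hr.
Over 11 h: total = 22.7 × 11 = 249.7 ≈ 250 mm.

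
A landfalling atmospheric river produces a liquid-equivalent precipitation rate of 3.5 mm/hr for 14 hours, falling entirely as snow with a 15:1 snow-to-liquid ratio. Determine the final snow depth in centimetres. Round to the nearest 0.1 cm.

Liquid-equivalent depth = 3.5 × 14 = 49 mm.
Snow depth = 49 mm × 15 = 735 mm = 73.5 cm.

snow depth ≈ 73.5 cm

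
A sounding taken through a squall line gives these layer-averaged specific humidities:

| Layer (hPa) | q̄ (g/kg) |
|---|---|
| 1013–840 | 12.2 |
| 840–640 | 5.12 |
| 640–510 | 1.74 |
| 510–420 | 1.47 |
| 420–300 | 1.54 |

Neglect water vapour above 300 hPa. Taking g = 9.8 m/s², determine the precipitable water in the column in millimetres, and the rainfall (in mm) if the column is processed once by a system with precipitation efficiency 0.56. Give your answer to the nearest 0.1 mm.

Precipitable water is the column-integrated vapour mass per unit area: PW = (1/g) Σ q̄ Δp, with q in kg/kg and Δp in Pa (1 kg/m² of water = 1 mm).
Layer 1013–840 hPa: Δp = 173 hPa = 17300 Pa, q̄ = 0.0122 kg/kg → 0.0122 × 17300 / 9.8 = 21.54 mm
Layer 840–640 hPa: Δp = 200 hPa = 20000 Pa, q̄ = 0.00512 kg/kg → 0.00512 × 20000 / 9.8 = 10.45 mm
Layer 640–510 hPa: Δp = 130 hPa = 13000 Pa, q̄ = 0.00174 kg/kg → 0.00174 × 13000 / 9.8 = 2.31 mm
Layer 510–420 hPa: Δp = 90 hPa = 9000 Pa, q̄ = 0.00147 kg/kg → 0.00147 × 9000 / 9.8 = 1.35 mm
Layer 420–300 hPa: Δp = 120 hPa = 12000 Pa, q̄ = 0.00154 kg/kg → 0.00154 × 12000 / 9.8 = 1.89 mm
PW = 21.54 + 10.45 + 2.31 + 1.35 + 1.89 = 37.54 ≈ 37.5 mm.
Rainfall = ε × PW = 0.56 × 37.5 = 21.0 mm.

PW ≈ 37.5 mm; rainfall ≈ 21.0 mm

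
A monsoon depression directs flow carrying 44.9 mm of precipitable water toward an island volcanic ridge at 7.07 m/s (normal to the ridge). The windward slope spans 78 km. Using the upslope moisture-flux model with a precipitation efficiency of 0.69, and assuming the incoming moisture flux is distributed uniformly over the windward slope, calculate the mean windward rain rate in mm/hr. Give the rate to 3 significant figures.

Incoming column moisture flux per unit ridge length: F = V × PW = 7.07 × 44.9 = 317.443 mm·m/s.
Spread over the 78 km slope with efficiency ε = 0.69: R = ε·F/W = 0.69 × 317.443 / 78000 m = 2.808e-03 mm/s.
R = 2.808e-03 × 3600 = 10.1 mm/hr.

R ≈ 10.1 mm/hr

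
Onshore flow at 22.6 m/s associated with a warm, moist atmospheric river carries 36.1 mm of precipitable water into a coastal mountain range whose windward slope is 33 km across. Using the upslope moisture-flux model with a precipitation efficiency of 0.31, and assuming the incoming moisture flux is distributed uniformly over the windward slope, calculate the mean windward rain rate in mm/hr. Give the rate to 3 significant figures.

R ≈ 27.6 mm/hr

Incoming column moisture flux per unit ridge length: F = V × PW = 22.6 × 36.1 = 815.86 mm·m/s.
Spread over the 33 km slope with efficiency ε = 0.31: R = ε·F/W = 0.31 × 815.86 / 33000 m = 7.664e-03 mm/s.
R = 7.664e-03 × 3600 = 27.6 mm/hr.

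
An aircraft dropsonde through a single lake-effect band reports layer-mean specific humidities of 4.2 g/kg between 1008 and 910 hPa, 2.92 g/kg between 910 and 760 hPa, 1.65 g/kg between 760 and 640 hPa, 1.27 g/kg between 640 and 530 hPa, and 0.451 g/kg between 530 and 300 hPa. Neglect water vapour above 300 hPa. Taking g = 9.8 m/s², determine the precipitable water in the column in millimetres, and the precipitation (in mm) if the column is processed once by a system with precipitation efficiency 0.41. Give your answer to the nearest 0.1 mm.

PW ≈ 13.2 mm; precipitation ≈ 5.4 mm

Precipitable water is the column-integrated vapour mass per unit area: PW = (1/g) Σ q̄ Δp, with q in kg/kg and Δp in Pa (1 kg/m² of water = 1 mm).
Layer 1008–910 hPa: Δp = 98 hPa = 9800 Pa, q̄ = 0.0042 kg/kg → 0.0042 × 9800 / 9.8 = 4.20 mm
Layer 910–760 hPa: Δp = 150 hPa = 15000 Pa, q̄ = 0.00292 kg/kg → 0.00292 × 15000 / 9.8 = 4.47 mm
Layer 760–640 hPa: Δp = 120 hPa = 12000 Pa, q̄ = 0.00165 kg/kg → 0.00165 × 12000 / 9.8 = 2.02 mm
Layer 640–530 hPa: Δp = 110 hPa = 11000 Pa, q̄ = 0.00127 kg/kg → 0.00127 × 11000 / 9.8 = 1.43 mm
Layer 530–300 hPa: Δp = 230 hPa = 23000 Pa, q̄ = 0.000451 kg/kg → 0.000451 × 23000 / 9.8 = 1.06 mm
PW = 4.20 + 4.47 + 2.02 + 1.43 + 1.06 = 13.18 ≈ 13.2 mm.
Precipitation = ε × PW = 0.41 × 13.2 = 5.4 mm.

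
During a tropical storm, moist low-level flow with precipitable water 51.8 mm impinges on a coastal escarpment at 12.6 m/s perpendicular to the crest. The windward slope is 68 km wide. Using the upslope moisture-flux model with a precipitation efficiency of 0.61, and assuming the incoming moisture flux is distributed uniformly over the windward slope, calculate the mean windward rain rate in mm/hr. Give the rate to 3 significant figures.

R ≈ 21.1 mm/hr

Incoming column moisture flux per unit ridge length: F = V × PW = 12.6 × 51.8 = 652.68 mm·m/s.
Spread over the 68 km slope with efficiency ε = 0.61: R = ε·F/W = 0.61 × 652.68 / 68000 m = 5.855e-03 mm/s.
R = 5.855e-03 × 3600 = 21.1 mm/hr.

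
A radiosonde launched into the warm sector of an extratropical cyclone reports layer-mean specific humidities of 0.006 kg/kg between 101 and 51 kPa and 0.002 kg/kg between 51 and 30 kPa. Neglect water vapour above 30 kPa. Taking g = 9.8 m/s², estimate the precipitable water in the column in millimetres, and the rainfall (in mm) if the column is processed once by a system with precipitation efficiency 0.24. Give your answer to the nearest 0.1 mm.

Precipitable water is the column-integrated vapour mass per unit area: PW = (1/g) Σ q̄ Δp, with q in kg/kg and Δp in Pa (1 kg/m² of water = 1 mm).
Layer 101–51 kPa: Δp = 500 hPa = 50000 Pa, q̄ = 0.006 kg/kg → 0.006 × 50000 / 9.8 = 30.61 mm
Layer 51–30 kPa: Δp = 210 hPa = 21000 Pa, q̄ = 0.002 kg/kg → 0.002 × 21000 / 9.8 = 4.29 mm
PW = 30.61 + 4.29 = 34.90 ≈ 34.9 mm.
Rainfall = ε × PW = 0.24 × 34.9 = 8.4 mm.

PW ≈ 34.9 mm; rainfall ≈ 8.4 mm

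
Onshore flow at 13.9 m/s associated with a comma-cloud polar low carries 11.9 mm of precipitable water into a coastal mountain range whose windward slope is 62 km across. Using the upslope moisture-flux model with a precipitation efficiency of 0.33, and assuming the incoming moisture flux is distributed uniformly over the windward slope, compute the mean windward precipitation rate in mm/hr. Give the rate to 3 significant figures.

Incoming column moisture flux per unit ridge length: F = V × PW = 13.9 × 11.9 = 165.41 mm·m/s.
Spread over the 62 km slope with efficiency ε = 0.33: R = ε·F/W = 0.33 × 165.41 / 62000 m = 8.804e-04 mm/s.
R = 8.804e-04 × 3600 = 3.17 mm/hr.

R ≈ 3.17 mm/hr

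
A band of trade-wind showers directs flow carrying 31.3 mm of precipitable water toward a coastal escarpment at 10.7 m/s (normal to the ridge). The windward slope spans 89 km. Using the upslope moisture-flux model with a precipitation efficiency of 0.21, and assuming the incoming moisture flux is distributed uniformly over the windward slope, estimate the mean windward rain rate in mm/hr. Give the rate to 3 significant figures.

R ≈ 2.84 mm/hr

Incoming column moisture flux per unit ridge length: F = V × PW = 10.7 × 31.3 = 334.91 mm·m/s.
Spread over the 89 km slope with efficiency ε = 0.21: R = ε·F/W = 0.21 × 334.91 / 89000 m = 7.902e-04 mm/s.
R = 7.902e-04 × 3600 = 2.84 mm/hr.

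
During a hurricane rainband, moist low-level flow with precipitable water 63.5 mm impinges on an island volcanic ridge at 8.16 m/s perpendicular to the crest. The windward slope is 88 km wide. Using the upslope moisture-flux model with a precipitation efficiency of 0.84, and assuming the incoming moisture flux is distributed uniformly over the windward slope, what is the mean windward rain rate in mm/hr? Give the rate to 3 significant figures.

R ≈ 17.8 mm/hr

Incoming column moisture flux per unit ridge length: F = V × PW = 8.16 × 63.5 = 518.16 mm·m/s.
Spread over the 88 km slope with efficiency ε = 0.84: R = ε·F/W = 0.84 × 518.16 / 88000 m = 4.946e-03 mm/s.
R = 4.946e-03 × 3600 = 17.8 mm/hr.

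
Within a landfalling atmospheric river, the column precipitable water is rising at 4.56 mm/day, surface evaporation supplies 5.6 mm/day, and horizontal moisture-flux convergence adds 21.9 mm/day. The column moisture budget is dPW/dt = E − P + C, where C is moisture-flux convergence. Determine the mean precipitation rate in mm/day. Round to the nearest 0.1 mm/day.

P ≈ 22.9 mm/day

dPW/dt = +4.56 mm/day.
P = E + C − dPW/dt = 5.6 + (21.9) − (+4.56) = 22.9 mm/day.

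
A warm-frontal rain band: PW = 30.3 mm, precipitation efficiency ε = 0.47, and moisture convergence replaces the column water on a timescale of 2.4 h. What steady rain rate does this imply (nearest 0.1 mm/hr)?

R ≈ 5.9 mm/hr

Each overturning extracts ε × PW = 0.47 × 30.3 = 14.241 mm.
Rate = ε·PW / τ = 14.241 / 2.4 h = 5.9 mm/hr.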